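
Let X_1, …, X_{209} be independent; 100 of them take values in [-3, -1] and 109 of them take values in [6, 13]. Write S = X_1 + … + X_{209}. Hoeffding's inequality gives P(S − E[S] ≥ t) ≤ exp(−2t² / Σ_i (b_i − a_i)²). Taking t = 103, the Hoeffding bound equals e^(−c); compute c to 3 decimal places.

Σ(b_i − a_i)² = 100·2² + 109·7² = 5741.
c = 2t² / 5741 = 2·103² / 5741 = 3.6959.

3.696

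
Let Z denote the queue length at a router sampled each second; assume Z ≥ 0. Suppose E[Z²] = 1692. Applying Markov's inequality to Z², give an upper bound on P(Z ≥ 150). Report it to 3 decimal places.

Since Z ≥ 0, the event {Z ≥ 150} is the same as {Z² ≥ 22500}.
Markov's inequality applied to Z² gives P(Z² ≥ 22500) ≤ E[Z²]/22500 = 1692/22500 = 0.0752.

0.075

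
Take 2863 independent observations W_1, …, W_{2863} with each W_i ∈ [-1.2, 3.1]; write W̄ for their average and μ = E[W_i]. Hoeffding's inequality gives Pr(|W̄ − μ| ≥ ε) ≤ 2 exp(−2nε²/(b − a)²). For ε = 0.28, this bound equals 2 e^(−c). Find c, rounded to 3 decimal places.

24.279

c = 2nε²/(b − a)² = 2·2863·0.28² / 4.3² = 24.2790.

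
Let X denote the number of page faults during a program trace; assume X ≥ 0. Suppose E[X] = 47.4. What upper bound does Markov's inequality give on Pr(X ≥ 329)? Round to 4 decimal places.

Markov's inequality: for a non-negative random variable, Pr(X ≥ a) ≤ E[X]/a.
Here E[X] = 47.4 and a = 329, so the bound is 47.4/329 = 0.1441.

0.1441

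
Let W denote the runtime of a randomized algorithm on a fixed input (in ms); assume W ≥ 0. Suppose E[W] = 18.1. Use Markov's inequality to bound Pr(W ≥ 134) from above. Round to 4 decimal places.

Markov's inequality: for a non-negative random variable, Pr(W ≥ a) ≤ E[W]/a.
Here E[W] = 18.1 and a = 134, so the bound is 18.1/134 = 0.1351.

0.1351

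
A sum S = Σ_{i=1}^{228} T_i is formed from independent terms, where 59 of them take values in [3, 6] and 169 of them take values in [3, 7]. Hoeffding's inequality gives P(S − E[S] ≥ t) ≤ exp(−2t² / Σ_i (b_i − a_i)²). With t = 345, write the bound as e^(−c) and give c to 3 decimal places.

Σ(b_i − a_i)² = 59·3² + 169·4² = 3235.
c = 2t² / 3235 = 2·345² / 3235 = 73.5858.

73.586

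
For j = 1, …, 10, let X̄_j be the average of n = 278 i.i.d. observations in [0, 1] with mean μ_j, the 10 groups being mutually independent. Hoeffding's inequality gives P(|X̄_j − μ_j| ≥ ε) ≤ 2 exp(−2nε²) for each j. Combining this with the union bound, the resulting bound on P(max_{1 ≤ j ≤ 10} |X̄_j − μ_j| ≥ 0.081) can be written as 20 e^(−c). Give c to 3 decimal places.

Union bound over the 10 events: P(max_{1 ≤ j ≤ 10} |X̄_j − μ_j| ≥ 0.081) ≤ 10·2·exp(−2nε²) = 20 exp(−2·278·0.081²).
So c = 2·278·0.081² = 3.6479.

3.648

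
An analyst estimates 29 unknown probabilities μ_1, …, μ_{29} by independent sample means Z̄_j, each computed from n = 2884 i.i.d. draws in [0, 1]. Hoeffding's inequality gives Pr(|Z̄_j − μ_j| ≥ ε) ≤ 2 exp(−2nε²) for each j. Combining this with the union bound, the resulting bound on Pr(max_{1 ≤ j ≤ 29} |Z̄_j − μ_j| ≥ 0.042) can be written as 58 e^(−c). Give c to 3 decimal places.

Union bound over the 29 events: Pr(max_{1 ≤ j ≤ 29} |Z̄_j − μ_j| ≥ 0.042) ≤ 29·2·exp(−2nε²) = 58 exp(−2·2884·0.042²).
So c = 2·2884·0.042² = 10.1748.

10.175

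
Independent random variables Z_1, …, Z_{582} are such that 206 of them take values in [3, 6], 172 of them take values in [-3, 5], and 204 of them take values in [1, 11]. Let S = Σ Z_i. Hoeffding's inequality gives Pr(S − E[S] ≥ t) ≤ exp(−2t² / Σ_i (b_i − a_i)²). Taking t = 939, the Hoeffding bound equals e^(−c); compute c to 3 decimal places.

Σ(b_i − a_i)² = 206·3² + 172·8² + 204·10² = 33262.
c = 2t² / 33262 = 2·939² / 33262 = 53.0167.

53.017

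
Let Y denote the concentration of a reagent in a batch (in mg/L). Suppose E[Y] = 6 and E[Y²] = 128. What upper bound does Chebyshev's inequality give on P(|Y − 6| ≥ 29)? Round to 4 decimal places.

Var(Y) = E[Y²] − (E[Y])² = 128 − 36 = 92.
Chebyshev's inequality: P(|Y − μ| ≥ t) ≤ Var(Y)/t² = 92/841 = 0.1094.

0.1094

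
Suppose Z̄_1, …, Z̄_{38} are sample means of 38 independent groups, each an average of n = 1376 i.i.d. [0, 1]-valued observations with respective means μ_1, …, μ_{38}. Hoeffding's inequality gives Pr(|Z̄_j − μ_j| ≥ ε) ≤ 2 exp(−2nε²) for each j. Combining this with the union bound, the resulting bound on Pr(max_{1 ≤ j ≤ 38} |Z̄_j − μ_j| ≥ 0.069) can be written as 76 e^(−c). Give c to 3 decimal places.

13.102

Union bound over the 38 events: Pr(max_{1 ≤ j ≤ 38} |Z̄_j − μ_j| ≥ 0.069) ≤ 38·2·exp(−2nε²) = 76 exp(−2·1376·0.069²).
So c = 2·1376·0.069² = 13.1023.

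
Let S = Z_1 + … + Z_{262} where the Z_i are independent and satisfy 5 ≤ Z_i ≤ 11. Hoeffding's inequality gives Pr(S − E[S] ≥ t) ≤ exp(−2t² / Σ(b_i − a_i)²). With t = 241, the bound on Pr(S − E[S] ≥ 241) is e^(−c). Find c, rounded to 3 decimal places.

Σ(b_i − a_i)² = 262·(6)² = 9432.
c = 2t²/9432 = 2·241²/9432 = 12.3157.

12.316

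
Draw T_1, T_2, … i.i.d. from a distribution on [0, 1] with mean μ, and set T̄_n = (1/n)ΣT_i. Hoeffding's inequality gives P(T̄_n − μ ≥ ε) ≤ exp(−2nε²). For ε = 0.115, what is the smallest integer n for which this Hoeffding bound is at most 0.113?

83

Require exp(−2nε²) ≤ 0.113, i.e. 2nε² ≥ ln(1/0.113) = 2.180367.
So n ≥ 2.180367 / (2·0.115²) = 82.434.
The smallest integer n is 83.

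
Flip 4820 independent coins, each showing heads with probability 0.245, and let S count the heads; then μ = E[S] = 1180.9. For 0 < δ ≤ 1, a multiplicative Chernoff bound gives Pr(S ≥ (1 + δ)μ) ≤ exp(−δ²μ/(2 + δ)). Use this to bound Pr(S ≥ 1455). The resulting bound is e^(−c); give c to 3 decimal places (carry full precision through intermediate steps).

Write 1455 = (1 + δ)μ, so δ = 1455/1180.9 − 1 = 0.2321111…
Then the exponent is δ²μ/(2 + δ) = (1455 − μ)² / (μ·(2 + δ)) = 28.502906.

28.503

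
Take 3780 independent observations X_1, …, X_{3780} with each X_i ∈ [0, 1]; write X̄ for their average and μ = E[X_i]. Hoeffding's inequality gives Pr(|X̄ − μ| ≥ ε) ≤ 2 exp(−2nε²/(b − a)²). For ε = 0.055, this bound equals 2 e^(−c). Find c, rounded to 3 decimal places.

22.869

c = 2nε²/(b − a)² = 2·3780·0.055² / 1² = 22.8690.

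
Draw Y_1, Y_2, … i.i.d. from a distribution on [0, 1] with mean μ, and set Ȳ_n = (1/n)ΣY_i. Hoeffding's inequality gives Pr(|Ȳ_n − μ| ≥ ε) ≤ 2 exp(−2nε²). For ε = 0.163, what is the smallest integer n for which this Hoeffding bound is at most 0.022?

Require 2·exp(−2nε²) ≤ 0.022, i.e. 2nε² ≥ ln(2/0.022) = 4.509860.
So n ≥ 4.509860 / (2·0.163²) = 84.871.
The smallest integer n is 85.

85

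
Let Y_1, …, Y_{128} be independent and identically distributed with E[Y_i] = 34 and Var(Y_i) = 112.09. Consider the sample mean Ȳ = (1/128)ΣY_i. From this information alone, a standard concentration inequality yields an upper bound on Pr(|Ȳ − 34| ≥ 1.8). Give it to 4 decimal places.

With mean and variance of each term known, Chebyshev's inequality bounds the deviation of the sum (or sample mean).
Var(Ȳ) = Var(Y_i)/n = 112.09/128 = 0.8757.
Chebyshev: Pr(|Ȳ − 34| ≥ 1.8) ≤ Var(Ȳ)/(1.8)² = 112.09/(128·1.8²) = 0.2703.

0.2703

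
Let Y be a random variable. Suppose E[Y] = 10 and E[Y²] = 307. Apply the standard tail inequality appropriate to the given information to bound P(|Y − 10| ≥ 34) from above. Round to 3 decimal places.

0.179

The first two moments determine the variance, so Chebyshev's inequality is the sharpest standard bound available.
Var(Y) = E[Y²] − (E[Y])² = 307 − 100 = 207.
Chebyshev's inequality: P(|Y − μ| ≥ t) ≤ Var(Y)/t² = 207/1156 = 0.1791.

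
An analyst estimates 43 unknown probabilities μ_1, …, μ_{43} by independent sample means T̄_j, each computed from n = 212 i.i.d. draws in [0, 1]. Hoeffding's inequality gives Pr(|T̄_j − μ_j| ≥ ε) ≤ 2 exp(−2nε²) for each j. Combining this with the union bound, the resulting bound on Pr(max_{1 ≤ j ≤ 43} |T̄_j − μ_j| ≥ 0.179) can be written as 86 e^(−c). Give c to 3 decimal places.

Union bound over the 43 events: Pr(max_{1 ≤ j ≤ 43} |T̄_j − μ_j| ≥ 0.179) ≤ 43·2·exp(−2nε²) = 86 exp(−2·212·0.179²).
So c = 2·212·0.179² = 13.5854.

13.585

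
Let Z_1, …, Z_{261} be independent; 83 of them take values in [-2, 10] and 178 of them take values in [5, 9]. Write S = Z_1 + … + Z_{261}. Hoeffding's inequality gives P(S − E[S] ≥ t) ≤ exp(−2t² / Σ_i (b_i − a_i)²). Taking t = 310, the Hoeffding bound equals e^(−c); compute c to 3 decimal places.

Σ(b_i − a_i)² = 83·12² + 178·4² = 14800.
c = 2t² / 14800 = 2·310² / 14800 = 12.9865.

12.986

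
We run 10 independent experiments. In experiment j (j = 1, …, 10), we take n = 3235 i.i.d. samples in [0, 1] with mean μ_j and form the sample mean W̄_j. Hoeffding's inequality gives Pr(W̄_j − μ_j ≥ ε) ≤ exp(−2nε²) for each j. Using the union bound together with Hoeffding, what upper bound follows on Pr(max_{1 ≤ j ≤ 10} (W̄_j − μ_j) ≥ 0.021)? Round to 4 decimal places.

Per-experiment Hoeffding bound: exp(−2·3235·0.021²) = exp(−2.85327) = 0.057655.
Union bound over 10 events: 10·0.057655 = 0.57655.

0.5766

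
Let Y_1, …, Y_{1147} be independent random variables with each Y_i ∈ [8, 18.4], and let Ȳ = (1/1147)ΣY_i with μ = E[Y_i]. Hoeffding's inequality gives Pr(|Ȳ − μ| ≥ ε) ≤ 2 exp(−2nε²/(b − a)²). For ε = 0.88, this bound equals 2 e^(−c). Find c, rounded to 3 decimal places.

16.424

c = 2nε²/(b − a)² = 2·1147·0.88² / 10.4² = 16.4245.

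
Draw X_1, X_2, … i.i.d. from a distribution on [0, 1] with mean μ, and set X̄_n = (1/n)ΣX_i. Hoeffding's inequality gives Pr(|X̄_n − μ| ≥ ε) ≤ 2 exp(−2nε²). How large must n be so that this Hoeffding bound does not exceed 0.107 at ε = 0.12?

102

Require 2·exp(−2nε²) ≤ 0.107, i.e. 2nε² ≥ ln(2/0.107) = 2.928074.
So n ≥ 2.928074 / (2·0.12²) = 101.669.
The smallest integer n is 102.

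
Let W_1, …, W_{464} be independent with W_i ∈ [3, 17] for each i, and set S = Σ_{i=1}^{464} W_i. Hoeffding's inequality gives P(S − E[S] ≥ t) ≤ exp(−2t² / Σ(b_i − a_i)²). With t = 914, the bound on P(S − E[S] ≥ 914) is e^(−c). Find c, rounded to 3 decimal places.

18.372

Σ(b_i − a_i)² = 464·(14)² = 90944.
c = 2t²/90944 = 2·914²/90944 = 18.3717.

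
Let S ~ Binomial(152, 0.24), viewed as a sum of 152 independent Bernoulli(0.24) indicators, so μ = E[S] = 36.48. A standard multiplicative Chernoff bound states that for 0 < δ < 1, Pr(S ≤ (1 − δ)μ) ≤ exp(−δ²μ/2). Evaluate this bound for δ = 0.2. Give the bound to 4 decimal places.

Exponent = δ²μ/2 = 0.2²·36.48/2 = 0.7296.
Bound = exp(−0.7296) = 0.48210.

0.4821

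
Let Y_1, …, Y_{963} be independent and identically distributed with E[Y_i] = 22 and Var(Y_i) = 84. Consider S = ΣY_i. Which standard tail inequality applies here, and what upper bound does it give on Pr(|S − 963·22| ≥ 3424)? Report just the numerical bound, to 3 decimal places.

With mean and variance of each term known, Chebyshev's inequality bounds the deviation of the sum (or sample mean).
Var(S) = n·Var(Y_i) = 963·84 = 80892.
Chebyshev: Pr(|S − 963·22| ≥ 3424) ≤ Var(S)/3424² = 80892/11723776 = 0.0069.

0.007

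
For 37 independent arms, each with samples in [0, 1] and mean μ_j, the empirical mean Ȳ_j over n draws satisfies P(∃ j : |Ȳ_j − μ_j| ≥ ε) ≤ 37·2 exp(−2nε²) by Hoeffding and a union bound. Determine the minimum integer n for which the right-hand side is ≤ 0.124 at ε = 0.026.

4728

Need 2·37·exp(−2nε²) ≤ 0.124, i.e. exp(−2nε²) ≤ 0.124/74.
So 2nε² ≥ ln(74/0.124) = 6.391539.
Hence n ≥ 6.391539/(2·0.026²) = 4727.470.
The smallest integer n is 4728.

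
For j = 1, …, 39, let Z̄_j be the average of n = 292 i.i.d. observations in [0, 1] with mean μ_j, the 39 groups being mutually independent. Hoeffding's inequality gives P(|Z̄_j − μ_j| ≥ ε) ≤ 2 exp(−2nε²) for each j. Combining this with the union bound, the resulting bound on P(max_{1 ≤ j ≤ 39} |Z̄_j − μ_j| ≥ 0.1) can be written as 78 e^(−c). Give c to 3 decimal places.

5.840

Union bound over the 39 events: P(max_{1 ≤ j ≤ 39} |Z̄_j − μ_j| ≥ 0.1) ≤ 39·2·exp(−2nε²) = 78 exp(−2·292·0.1²).
So c = 2·292·0.1² = 5.8400.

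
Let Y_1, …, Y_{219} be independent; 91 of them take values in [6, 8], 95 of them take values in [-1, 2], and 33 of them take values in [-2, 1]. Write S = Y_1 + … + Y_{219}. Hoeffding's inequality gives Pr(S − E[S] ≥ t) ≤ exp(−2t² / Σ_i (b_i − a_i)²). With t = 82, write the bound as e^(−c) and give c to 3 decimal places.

Σ(b_i − a_i)² = 91·2² + 95·3² + 33·3² = 1516.
c = 2t² / 1516 = 2·82² / 1516 = 8.8707.

8.871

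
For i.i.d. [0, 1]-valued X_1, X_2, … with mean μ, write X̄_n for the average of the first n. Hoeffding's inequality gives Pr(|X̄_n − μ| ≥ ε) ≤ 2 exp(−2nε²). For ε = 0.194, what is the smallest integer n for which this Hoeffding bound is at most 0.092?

41

Require 2·exp(−2nε²) ≤ 0.092, i.e. 2nε² ≥ ln(2/0.092) = 3.079114.
So n ≥ 3.079114 / (2·0.194²) = 40.906.
The smallest integer n is 41.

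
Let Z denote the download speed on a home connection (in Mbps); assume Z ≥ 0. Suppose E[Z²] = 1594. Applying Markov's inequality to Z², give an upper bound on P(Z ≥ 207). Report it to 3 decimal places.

Since Z ≥ 0, the event {Z ≥ 207} is the same as {Z² ≥ 42849}.
Markov's inequality applied to Z² gives P(Z² ≥ 42849) ≤ E[Z²]/42849 = 1594/42849 = 0.0372.

0.037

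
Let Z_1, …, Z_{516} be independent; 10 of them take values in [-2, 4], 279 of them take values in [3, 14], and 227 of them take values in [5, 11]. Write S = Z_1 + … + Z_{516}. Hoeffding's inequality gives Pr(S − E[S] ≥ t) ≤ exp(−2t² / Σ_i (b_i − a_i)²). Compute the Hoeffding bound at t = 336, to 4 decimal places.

0.0048

Σ(b_i − a_i)² = 10·6² + 279·11² + 227·6² = 42291.
Exponent = 2·336² / 42291 = 5.33901.
Bound = exp(−5.33901) = 0.00480.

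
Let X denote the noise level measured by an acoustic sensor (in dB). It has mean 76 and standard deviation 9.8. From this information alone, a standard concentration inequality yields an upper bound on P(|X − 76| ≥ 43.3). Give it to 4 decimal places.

0.0512

Mean and variance are known, so Chebyshev's inequality applies.
Chebyshev: P(|X − μ| ≥ t) ≤ Var(X)/t².
Var(X) = σ² = 9.8² = 96.04.
Bound = 96.04 / 1874.89 = 0.0512.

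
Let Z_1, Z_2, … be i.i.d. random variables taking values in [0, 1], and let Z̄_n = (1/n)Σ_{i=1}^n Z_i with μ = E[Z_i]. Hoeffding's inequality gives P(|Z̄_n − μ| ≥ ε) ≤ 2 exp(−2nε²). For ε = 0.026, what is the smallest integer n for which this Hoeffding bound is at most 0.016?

3572

Require 2·exp(−2nε²) ≤ 0.016, i.e. 2nε² ≥ ln(2/0.016) = 4.828314.
So n ≥ 4.828314 / (2·0.026²) = 3571.238.
The smallest integer n is 3572.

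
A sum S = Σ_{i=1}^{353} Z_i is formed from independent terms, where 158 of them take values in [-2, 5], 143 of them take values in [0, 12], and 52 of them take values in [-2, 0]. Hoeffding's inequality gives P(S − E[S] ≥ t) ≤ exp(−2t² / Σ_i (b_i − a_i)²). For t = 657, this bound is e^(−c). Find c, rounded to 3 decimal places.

30.247

Σ(b_i − a_i)² = 158·7² + 143·12² + 52·2² = 28542.
c = 2t² / 28542 = 2·657² / 28542 = 30.2466.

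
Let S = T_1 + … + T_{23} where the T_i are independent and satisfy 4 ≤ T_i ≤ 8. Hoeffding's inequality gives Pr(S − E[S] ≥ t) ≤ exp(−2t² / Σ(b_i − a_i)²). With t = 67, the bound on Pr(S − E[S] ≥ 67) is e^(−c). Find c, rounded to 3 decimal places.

Σ(b_i − a_i)² = 23·(4)² = 368.
c = 2t²/368 = 2·67²/368 = 24.3967.

24.397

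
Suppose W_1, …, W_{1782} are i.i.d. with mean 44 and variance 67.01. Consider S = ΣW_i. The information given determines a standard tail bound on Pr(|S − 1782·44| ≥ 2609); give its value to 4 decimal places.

With mean and variance of each term known, Chebyshev's inequality bounds the deviation of the sum (or sample mean).
Var(S) = n·Var(W_i) = 1782·67.01 = 119411.82.
Chebyshev: Pr(|S − 1782·44| ≥ 2609) ≤ Var(S)/2609² = 119411.82/6806881 = 0.0175.

0.0175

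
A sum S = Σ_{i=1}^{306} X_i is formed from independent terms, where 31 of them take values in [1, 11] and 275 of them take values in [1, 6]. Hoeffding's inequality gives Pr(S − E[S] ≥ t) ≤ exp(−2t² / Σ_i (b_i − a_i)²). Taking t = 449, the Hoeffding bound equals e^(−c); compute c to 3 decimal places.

Σ(b_i − a_i)² = 31·10² + 275·5² = 9975.
c = 2t² / 9975 = 2·449² / 9975 = 40.4213.

40.421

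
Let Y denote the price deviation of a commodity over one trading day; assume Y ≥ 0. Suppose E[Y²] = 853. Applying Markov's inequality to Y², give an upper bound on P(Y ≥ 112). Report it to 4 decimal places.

0.0680

Since Y ≥ 0, the event {Y ≥ 112} is the same as {Y² ≥ 12544}.
Markov's inequality applied to Y² gives P(Y² ≥ 12544) ≤ E[Y²]/12544 = 853/12544 = 0.0680.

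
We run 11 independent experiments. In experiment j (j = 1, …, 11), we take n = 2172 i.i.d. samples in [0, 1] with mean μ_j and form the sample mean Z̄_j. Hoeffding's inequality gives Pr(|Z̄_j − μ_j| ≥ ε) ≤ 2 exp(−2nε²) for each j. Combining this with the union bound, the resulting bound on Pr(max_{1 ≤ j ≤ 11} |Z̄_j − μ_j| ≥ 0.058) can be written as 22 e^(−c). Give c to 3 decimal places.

Union bound over the 11 events: Pr(max_{1 ≤ j ≤ 11} |Z̄_j − μ_j| ≥ 0.058) ≤ 11·2·exp(−2nε²) = 22 exp(−2·2172·0.058²).
So c = 2·2172·0.058² = 14.6132.

14.613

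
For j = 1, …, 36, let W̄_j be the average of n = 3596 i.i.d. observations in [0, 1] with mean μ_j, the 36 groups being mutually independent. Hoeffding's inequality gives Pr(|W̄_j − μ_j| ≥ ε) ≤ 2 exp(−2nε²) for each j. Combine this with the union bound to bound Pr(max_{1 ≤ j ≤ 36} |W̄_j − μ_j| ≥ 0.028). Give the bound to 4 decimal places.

0.2562

Per-experiment Hoeffding bound: 2·exp(−2·3596·0.028²) = 2·exp(−5.63853) = 0.0071162.
Union bound over 36 events: 36·0.0071162 = 0.25618.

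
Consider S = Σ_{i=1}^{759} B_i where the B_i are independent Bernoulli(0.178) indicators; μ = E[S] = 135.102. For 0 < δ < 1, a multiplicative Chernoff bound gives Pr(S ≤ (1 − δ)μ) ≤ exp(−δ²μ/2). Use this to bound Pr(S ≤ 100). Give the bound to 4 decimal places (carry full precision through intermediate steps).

Write 100 = (1 − δ)μ, so δ = 1 − 100/135.102 = 0.2598185…
Then the exponent is δ²μ/2 = (μ − 100)²/(2μ) = 4.560075.
Bound = exp(−4.560075) = 0.01046.

0.0105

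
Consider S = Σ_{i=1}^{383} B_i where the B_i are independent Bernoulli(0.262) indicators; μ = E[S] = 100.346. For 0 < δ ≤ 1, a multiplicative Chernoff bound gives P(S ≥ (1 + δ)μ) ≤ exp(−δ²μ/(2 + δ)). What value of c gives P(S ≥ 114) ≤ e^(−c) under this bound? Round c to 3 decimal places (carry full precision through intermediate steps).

Write 114 = (1 + δ)μ, so δ = 114/100.346 − 1 = 0.1360692…
Then the exponent is δ²μ/(2 + δ) = (114 − μ)² / (μ·(2 + δ)) = 0.869770.

0.870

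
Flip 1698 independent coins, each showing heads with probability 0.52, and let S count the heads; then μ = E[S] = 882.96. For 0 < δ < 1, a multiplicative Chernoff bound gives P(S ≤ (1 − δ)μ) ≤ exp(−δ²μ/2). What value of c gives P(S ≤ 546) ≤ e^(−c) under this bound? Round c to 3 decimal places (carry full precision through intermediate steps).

64.296

Write 546 = (1 − δ)μ, so δ = 1 − 546/882.96 = 0.3816254…
Then the exponent is δ²μ/2 = (μ − 546)²/(2μ) = 64.296254.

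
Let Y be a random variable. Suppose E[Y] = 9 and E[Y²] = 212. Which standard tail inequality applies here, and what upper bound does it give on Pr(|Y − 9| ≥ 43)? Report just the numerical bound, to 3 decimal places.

0.071

The first two moments determine the variance, so Chebyshev's inequality is the sharpest standard bound available.
Var(Y) = E[Y²] − (E[Y])² = 212 − 81 = 131.
Chebyshev's inequality: Pr(|Y − μ| ≥ t) ≤ Var(Y)/t² = 131/1849 = 0.0708.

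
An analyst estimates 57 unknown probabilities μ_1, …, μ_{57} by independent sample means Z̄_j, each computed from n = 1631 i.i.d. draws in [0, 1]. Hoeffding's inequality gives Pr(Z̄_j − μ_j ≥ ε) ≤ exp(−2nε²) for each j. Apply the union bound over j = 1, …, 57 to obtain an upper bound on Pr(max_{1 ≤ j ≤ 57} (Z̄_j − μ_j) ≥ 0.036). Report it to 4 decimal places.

Per-experiment Hoeffding bound: exp(−2·1631·0.036²) = exp(−4.22755) = 0.014588.
Union bound over 57 events: 57·0.014588 = 0.83152.

0.8315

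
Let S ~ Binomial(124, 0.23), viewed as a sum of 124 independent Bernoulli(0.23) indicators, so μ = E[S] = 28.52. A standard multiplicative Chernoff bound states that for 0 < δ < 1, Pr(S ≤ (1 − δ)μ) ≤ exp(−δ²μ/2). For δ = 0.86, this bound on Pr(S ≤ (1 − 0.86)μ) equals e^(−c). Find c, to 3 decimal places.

10.547

c = δ²μ/2 = 0.86²·28.52/2 = 10.5467.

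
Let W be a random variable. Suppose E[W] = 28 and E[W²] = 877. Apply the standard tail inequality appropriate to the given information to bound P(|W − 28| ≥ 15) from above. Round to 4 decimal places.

The first two moments determine the variance, so Chebyshev's inequality is the sharpest standard bound available.
Var(W) = E[W²] − (E[W])² = 877 − 784 = 93.
Chebyshev's inequality: P(|W − μ| ≥ t) ≤ Var(W)/t² = 93/225 = 0.4133.

0.4133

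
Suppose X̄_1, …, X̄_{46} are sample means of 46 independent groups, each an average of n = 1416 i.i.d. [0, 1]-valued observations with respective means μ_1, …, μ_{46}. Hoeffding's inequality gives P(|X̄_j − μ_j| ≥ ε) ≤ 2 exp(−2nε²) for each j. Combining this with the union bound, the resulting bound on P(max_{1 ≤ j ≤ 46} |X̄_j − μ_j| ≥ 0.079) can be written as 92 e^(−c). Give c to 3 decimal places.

Union bound over the 46 events: P(max_{1 ≤ j ≤ 46} |X̄_j − μ_j| ≥ 0.079) ≤ 46·2·exp(−2nε²) = 92 exp(−2·1416·0.079²).
So c = 2·1416·0.079² = 17.6745.

17.675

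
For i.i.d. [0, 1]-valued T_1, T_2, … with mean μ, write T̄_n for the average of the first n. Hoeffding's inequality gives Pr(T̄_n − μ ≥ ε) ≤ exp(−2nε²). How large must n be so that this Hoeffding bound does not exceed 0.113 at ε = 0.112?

87

Require exp(−2nε²) ≤ 0.113, i.e. 2nε² ≥ ln(1/0.113) = 2.180367.
So n ≥ 2.180367 / (2·0.112²) = 86.909.
The smallest integer n is 87.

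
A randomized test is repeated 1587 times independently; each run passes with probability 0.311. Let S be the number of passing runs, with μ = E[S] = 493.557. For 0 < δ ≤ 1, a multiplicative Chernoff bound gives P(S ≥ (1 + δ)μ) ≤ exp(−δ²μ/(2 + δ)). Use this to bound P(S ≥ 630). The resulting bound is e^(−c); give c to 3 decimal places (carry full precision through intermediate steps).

16.569

Write 630 = (1 + δ)μ, so δ = 630/493.557 − 1 = 0.2764483…
Then the exponent is δ²μ/(2 + δ) = (630 − μ)² / (μ·(2 + δ)) = 16.569424.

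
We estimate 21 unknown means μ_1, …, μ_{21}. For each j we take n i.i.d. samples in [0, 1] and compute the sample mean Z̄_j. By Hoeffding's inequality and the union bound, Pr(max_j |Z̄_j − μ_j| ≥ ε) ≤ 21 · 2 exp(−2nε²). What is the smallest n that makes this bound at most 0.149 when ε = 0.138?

Need 2·21·exp(−2nε²) ≤ 0.149, i.e. exp(−2nε²) ≤ 0.149/42.
So 2nε² ≥ ln(42/0.149) = 5.641479.
Hence n ≥ 5.641479/(2·0.138²) = 148.117.
The smallest integer n is 149.

149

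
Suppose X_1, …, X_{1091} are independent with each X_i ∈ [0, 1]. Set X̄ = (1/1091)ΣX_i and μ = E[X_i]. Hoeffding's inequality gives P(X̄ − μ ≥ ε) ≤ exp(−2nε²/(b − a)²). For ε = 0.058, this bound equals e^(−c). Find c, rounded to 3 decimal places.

7.340

c = 2nε²/(b − a)² = 2·1091·0.058² / 1² = 7.3402.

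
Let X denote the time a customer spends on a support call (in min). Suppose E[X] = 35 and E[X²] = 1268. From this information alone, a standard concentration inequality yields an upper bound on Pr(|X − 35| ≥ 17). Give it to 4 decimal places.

0.1488

The first two moments determine the variance, so Chebyshev's inequality is the sharpest standard bound available.
Var(X) = E[X²] − (E[X])² = 1268 − 1225 = 43.
Chebyshev's inequality: Pr(|X − μ| ≥ t) ≤ Var(X)/t² = 43/289 = 0.1488.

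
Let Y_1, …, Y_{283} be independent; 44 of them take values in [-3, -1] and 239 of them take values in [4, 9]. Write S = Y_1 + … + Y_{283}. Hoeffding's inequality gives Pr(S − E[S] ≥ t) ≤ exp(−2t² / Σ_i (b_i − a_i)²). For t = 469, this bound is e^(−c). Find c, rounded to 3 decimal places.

71.520

Σ(b_i − a_i)² = 44·2² + 239·5² = 6151.
c = 2t² / 6151 = 2·469² / 6151 = 71.5204.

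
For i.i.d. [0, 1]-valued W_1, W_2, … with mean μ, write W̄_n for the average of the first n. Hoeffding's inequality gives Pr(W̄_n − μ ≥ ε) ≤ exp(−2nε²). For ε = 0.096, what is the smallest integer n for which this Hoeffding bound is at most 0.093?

129

Require exp(−2nε²) ≤ 0.093, i.e. 2nε² ≥ ln(1/0.093) = 2.375156.
So n ≥ 2.375156 / (2·0.096²) = 128.860.
The smallest integer n is 129.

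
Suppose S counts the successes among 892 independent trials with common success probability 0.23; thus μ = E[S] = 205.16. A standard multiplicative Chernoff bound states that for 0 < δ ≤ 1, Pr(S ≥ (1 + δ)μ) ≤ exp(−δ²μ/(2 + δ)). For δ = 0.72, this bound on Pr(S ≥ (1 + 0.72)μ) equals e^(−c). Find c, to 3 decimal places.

c = δ²μ/(2 + δ) = 0.72²·205.16/(2 + 0.72) = 39.1011.

39.101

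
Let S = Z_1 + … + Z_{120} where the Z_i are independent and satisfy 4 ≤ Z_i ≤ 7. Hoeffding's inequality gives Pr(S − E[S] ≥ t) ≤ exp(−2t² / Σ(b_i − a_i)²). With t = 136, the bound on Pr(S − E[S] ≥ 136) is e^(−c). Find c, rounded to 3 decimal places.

Σ(b_i − a_i)² = 120·(3)² = 1080.
c = 2t²/1080 = 2·136²/1080 = 34.2519.

34.252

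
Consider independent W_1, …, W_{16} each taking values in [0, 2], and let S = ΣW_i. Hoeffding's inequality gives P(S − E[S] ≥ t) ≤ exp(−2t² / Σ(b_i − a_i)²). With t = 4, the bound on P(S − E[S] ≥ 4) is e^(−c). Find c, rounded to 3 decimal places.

Σ(b_i − a_i)² = 16·(2)² = 64.
c = 2t²/64 = 2·4²/64 = 0.5000.

0.500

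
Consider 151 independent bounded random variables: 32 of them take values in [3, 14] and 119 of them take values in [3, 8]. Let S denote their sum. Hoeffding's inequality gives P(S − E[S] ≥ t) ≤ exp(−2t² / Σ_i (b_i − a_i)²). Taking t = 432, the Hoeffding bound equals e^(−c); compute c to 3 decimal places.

Σ(b_i − a_i)² = 32·11² + 119·5² = 6847.
c = 2t² / 6847 = 2·432² / 6847 = 54.5126.

54.513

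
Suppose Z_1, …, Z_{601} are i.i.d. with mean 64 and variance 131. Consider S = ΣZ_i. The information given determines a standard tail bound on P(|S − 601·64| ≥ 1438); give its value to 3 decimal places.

0.038

With mean and variance of each term known, Chebyshev's inequality bounds the deviation of the sum (or sample mean).
Var(S) = n·Var(Z_i) = 601·131 = 78731.
Chebyshev: P(|S − 601·64| ≥ 1438) ≤ Var(S)/1438² = 78731/2067844 = 0.0381.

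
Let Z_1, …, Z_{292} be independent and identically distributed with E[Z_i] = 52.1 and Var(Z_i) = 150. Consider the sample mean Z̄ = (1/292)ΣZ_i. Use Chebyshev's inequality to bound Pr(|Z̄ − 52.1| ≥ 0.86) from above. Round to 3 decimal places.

0.695

Var(Z̄) = Var(Z_i)/n = 150/292 = 0.5137.
Chebyshev: Pr(|Z̄ − 52.1| ≥ 0.86) ≤ Var(Z̄)/(0.86)² = 150/(292·0.86²) = 0.6946.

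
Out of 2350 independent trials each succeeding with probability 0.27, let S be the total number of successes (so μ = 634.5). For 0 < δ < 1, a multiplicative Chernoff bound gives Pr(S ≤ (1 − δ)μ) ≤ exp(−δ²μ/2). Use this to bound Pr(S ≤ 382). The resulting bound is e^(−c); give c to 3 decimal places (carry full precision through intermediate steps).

Write 382 = (1 − δ)μ, so δ = 1 − 382/634.5 = 0.3979511…
Then the exponent is δ²μ/2 = (μ − 382)²/(2μ) = 50.241332.

50.241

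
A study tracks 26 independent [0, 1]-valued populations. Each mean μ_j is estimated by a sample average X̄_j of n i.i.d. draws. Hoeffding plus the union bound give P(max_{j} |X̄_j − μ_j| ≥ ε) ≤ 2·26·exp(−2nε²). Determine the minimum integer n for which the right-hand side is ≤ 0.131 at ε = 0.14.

Need 2·26·exp(−2nε²) ≤ 0.131, i.e. exp(−2nε²) ≤ 0.131/52.
So 2nε² ≥ ln(52/0.131) = 5.983802.
Hence n ≥ 5.983802/(2·0.14²) = 152.648.
The smallest integer n is 153.

153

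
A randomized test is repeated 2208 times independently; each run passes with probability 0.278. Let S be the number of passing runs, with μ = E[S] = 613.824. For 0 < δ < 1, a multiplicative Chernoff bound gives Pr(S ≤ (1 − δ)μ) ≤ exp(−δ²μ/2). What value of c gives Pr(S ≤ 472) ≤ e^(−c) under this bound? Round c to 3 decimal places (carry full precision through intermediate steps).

Write 472 = (1 − δ)μ, so δ = 1 − 472/613.824 = 0.2310499…
Then the exponent is δ²μ/2 = (μ − 472)²/(2μ) = 16.384214.

16.384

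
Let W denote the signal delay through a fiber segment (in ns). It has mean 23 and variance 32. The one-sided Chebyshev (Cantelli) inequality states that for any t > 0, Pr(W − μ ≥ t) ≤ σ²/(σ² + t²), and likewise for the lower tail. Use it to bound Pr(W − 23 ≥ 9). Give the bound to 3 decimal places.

0.283

Here σ² = 32 and t = 9, so σ² + t² = 113.
Cantelli's bound: 32/113 = 0.2832.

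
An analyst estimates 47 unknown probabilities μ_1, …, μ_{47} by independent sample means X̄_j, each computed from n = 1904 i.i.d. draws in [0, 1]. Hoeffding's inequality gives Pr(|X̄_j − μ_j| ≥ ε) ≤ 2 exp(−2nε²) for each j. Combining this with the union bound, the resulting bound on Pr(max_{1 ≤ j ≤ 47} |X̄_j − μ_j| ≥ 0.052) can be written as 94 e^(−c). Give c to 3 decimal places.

10.297

Union bound over the 47 events: Pr(max_{1 ≤ j ≤ 47} |X̄_j − μ_j| ≥ 0.052) ≤ 47·2·exp(−2nε²) = 94 exp(−2·1904·0.052²).
So c = 2·1904·0.052² = 10.2968.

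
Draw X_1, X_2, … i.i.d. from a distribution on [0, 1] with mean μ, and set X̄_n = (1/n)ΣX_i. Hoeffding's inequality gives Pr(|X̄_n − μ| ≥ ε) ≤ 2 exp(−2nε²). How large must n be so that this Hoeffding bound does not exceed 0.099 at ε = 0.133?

Require 2·exp(−2nε²) ≤ 0.099, i.e. 2nε² ≥ ln(2/0.099) = 3.005783.
So n ≥ 3.005783 / (2·0.133²) = 84.962.
The smallest integer n is 85.

85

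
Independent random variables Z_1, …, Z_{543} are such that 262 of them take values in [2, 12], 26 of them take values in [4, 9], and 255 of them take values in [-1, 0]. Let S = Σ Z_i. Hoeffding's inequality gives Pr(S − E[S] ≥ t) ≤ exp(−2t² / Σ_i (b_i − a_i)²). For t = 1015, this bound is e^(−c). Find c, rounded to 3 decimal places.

Σ(b_i − a_i)² = 262·10² + 26·5² + 255·1² = 27105.
c = 2t² / 27105 = 2·1015² / 27105 = 76.0173.

76.017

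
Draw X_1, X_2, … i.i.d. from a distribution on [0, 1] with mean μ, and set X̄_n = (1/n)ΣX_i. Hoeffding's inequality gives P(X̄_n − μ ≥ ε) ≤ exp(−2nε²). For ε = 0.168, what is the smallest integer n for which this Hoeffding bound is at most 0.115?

39

Require exp(−2nε²) ≤ 0.115, i.e. 2nε² ≥ ln(1/0.115) = 2.162823.
So n ≥ 2.162823 / (2·0.168²) = 38.315.
The smallest integer n is 39.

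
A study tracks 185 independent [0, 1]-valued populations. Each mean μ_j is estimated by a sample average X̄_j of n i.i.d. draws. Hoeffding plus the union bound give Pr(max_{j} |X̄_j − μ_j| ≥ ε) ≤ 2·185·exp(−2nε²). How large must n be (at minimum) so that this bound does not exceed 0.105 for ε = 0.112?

Need 2·185·exp(−2nε²) ≤ 0.105, i.e. exp(−2nε²) ≤ 0.105/370.
So 2nε² ≥ ln(370/0.105) = 8.167298.
Hence n ≥ 8.167298/(2·0.112²) = 325.546.
The smallest integer n is 326.

326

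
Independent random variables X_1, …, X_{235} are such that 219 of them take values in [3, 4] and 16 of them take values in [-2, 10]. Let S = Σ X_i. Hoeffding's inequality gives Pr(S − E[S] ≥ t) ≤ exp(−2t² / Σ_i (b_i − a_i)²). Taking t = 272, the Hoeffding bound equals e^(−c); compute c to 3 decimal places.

Σ(b_i − a_i)² = 219·1² + 16·12² = 2523.
c = 2t² / 2523 = 2·272² / 2523 = 58.6476.

58.648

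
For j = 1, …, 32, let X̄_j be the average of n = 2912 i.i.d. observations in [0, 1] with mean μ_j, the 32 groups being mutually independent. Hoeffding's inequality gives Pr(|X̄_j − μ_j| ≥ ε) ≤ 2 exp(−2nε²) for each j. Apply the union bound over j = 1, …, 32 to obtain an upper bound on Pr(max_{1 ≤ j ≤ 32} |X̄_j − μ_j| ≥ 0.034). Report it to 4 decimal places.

0.0763

Per-experiment Hoeffding bound: 2·exp(−2·2912·0.034²) = 2·exp(−6.73254) = 0.002383.
Union bound over 32 events: 32·0.002383 = 0.07626.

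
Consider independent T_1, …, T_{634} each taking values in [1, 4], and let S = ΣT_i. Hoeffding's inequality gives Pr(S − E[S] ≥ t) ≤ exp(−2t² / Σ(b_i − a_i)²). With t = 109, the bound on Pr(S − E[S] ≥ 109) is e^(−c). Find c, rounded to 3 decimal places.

4.164

Σ(b_i − a_i)² = 634·(3)² = 5706.
c = 2t²/5706 = 2·109²/5706 = 4.1644.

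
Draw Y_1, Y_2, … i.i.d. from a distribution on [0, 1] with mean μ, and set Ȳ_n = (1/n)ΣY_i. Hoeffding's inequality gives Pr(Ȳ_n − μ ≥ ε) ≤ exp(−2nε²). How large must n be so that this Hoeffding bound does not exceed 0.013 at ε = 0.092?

257

Require exp(−2nε²) ≤ 0.013, i.e. 2nε² ≥ ln(1/0.013) = 4.342806.
So n ≥ 4.342806 / (2·0.092²) = 256.546.
The smallest integer n is 257.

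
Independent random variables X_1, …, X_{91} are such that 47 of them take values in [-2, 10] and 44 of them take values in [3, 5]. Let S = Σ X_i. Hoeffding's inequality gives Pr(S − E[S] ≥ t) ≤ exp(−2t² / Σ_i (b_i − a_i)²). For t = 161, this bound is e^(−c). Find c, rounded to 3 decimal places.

7.466

Σ(b_i − a_i)² = 47·12² + 44·2² = 6944.
c = 2t² / 6944 = 2·161² / 6944 = 7.4657.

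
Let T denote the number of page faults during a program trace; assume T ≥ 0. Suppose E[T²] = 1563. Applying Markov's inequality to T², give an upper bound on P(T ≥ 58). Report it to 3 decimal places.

Since T ≥ 0, the event {T ≥ 58} is the same as {T² ≥ 3364}.
Markov's inequality applied to T² gives P(T² ≥ 3364) ≤ E[T²]/3364 = 1563/3364 = 0.4646.

0.465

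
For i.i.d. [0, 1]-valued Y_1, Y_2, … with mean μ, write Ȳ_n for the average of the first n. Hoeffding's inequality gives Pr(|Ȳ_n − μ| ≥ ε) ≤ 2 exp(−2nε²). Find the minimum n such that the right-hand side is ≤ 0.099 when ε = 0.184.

Require 2·exp(−2nε²) ≤ 0.099, i.e. 2nε² ≥ ln(2/0.099) = 3.005783.
So n ≥ 3.005783 / (2·0.184²) = 44.391.
The smallest integer n is 45.

45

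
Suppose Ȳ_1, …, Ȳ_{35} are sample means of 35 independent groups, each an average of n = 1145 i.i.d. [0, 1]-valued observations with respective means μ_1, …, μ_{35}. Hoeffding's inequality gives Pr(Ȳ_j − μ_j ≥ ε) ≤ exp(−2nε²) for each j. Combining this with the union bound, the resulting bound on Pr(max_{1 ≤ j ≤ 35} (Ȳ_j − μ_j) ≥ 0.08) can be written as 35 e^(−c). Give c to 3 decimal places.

14.656

Union bound over the 35 events: Pr(max_{1 ≤ j ≤ 35} (Ȳ_j − μ_j) ≥ 0.08) ≤ 35·exp(−2nε²) = 35 exp(−2·1145·0.08²).
So c = 2·1145·0.08² = 14.6560.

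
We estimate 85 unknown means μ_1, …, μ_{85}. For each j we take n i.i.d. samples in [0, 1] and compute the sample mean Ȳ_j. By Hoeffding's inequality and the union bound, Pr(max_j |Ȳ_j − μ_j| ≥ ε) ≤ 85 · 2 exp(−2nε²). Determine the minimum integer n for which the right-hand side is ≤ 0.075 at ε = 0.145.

184

Need 2·85·exp(−2nε²) ≤ 0.075, i.e. exp(−2nε²) ≤ 0.075/170.
So 2nε² ≥ ln(170/0.075) = 7.726066.
Hence n ≥ 7.726066/(2·0.145²) = 183.735.
The smallest integer n is 184.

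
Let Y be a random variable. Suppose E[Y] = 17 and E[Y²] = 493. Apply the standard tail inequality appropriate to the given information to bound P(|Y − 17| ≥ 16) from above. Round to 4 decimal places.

The first two moments determine the variance, so Chebyshev's inequality is the sharpest standard bound available.
Var(Y) = E[Y²] − (E[Y])² = 493 − 289 = 204.
Chebyshev's inequality: P(|Y − μ| ≥ t) ≤ Var(Y)/t² = 204/256 = 0.7969.

0.7969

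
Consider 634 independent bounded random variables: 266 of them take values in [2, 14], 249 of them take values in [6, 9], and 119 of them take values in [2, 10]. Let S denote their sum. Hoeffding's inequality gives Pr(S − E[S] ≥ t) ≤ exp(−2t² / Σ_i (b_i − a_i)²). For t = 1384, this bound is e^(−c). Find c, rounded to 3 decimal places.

79.544

Σ(b_i − a_i)² = 266·12² + 249·3² + 119·8² = 48161.
c = 2t² / 48161 = 2·1384² / 48161 = 79.5439.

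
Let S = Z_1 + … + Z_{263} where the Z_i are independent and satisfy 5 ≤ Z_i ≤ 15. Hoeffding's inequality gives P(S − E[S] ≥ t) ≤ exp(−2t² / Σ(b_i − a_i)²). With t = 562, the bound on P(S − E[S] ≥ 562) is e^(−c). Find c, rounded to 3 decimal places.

Σ(b_i − a_i)² = 263·(10)² = 26300.
c = 2t²/26300 = 2·562²/26300 = 24.0186.

24.019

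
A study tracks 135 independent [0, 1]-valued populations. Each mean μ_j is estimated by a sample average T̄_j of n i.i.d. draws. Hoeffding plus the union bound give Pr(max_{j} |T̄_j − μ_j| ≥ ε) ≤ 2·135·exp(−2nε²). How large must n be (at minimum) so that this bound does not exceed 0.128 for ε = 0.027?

Need 2·135·exp(−2nε²) ≤ 0.128, i.e. exp(−2nε²) ≤ 0.128/270.
So 2nε² ≥ ln(270/0.128) = 7.654147.
Hence n ≥ 7.654147/(2·0.027²) = 5249.758.
The smallest integer n is 5250.

5250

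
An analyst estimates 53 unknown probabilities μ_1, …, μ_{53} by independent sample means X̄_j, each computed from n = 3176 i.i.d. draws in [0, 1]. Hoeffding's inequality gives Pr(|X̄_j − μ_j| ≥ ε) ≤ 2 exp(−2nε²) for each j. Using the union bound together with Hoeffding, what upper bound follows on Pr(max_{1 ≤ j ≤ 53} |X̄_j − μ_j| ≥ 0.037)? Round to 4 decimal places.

0.0177

Per-experiment Hoeffding bound: 2·exp(−2·3176·0.037²) = 2·exp(−8.69589) = 0.00033454.
Union bound over 53 events: 53·0.00033454 = 0.01773.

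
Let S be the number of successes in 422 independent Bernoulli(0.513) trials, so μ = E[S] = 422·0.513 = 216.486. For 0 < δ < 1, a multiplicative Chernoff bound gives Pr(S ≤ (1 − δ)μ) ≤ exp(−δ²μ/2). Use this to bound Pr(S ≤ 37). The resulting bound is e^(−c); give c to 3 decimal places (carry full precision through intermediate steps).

Write 37 = (1 − δ)μ, so δ = 1 − 37/216.486 = 0.8290883…
Then the exponent is δ²μ/2 = (μ − 37)²/(2μ) = 74.404867.

74.405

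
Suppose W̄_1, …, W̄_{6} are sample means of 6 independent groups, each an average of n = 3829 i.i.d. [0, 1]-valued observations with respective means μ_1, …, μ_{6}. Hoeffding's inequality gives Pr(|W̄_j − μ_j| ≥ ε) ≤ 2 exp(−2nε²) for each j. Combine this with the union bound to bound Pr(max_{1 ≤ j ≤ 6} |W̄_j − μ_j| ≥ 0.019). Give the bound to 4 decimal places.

Per-experiment Hoeffding bound: 2·exp(−2·3829·0.019²) = 2·exp(−2.76454) = 0.12601.
Union bound over 6 events: 6·0.12601 = 0.75606.

0.7561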